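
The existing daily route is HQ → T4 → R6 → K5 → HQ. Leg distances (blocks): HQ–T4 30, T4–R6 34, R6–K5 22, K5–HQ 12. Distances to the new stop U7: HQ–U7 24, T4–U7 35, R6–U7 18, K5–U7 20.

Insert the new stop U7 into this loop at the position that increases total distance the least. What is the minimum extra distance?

Adding 16 blocks by placing U7 on the R6–K5 leg.

Insertion cost between consecutive stops i–j is d(i,U7) + d(U7,j) − d(i,j):
  between HQ and T4: 24 + 35 − 30 = 29
  between T4 and R6: 35 + 18 − 34 = 19
  between R6 and K5: 18 + 20 − 22 = 16
  between K5 and HQ: 20 + 24 − 12 = 32
Cheapest insertion is between R6 and K5, adding 16.
New total = 98 + 16 = 114.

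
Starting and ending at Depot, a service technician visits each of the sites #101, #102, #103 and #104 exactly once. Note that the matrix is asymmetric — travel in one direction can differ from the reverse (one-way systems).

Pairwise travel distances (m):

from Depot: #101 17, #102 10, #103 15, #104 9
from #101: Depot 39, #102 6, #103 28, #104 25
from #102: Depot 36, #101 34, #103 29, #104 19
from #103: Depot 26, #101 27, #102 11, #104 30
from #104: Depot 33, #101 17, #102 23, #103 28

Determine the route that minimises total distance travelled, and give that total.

Shortest round trip = 87 m.

Depot→#101→#102→#103→#104→Depot: 17+6+29+30+33 = 115
Depot→#101→#102→#104→#103→Depot: 17+6+19+28+26 = 96
Depot→#101→#103→#102→#104→Depot: 17+28+11+19+33 = 108
Depot→#101→#103→#104→#102→Depot: 17+28+30+23+36 = 134
Depot→#101→#104→#102→#103→Depot: 17+25+23+29+26 = 120
Depot→#101→#104→#103→#102→Depot: 17+25+28+11+36 = 117
Depot→#102→#101→#103→#104→Depot: 10+34+28+30+33 = 135
Depot→#102→#101→#104→#103→Depot: 10+34+25+28+26 = 123
Depot→#102→#103→#101→#104→Depot: 10+29+27+25+33 = 124
Depot→#102→#103→#104→#101→Depot: 10+29+30+17+39 = 125
Depot→#102→#104→#101→#103→Depot: 10+19+17+28+26 = 100
Depot→#102→#104→#103→#101→Depot: 10+19+28+27+39 = 123
Depot→#103→#101→#102→#104→Depot: 15+27+6+19+33 = 100
Depot→#103→#101→#104→#102→Depot: 15+27+25+23+36 = 126
… (10 more)
Depot→#104→#101→#102→#103→Depot: 9+17+6+29+26 = 87  ← best
The minimum is 87.
One optimal route: Depot → #104 → #101 → #102 → #103 → Depot.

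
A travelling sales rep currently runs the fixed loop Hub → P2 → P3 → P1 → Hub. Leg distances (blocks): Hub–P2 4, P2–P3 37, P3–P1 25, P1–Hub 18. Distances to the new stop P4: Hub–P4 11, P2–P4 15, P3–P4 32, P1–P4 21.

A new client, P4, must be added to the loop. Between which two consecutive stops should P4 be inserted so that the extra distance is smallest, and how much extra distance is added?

+10 blocks — insert P4 between P2 and P3.

Insertion cost between consecutive stops i–j is d(i,P4) + d(P4,j) − d(i,j):
  between Hub and P2: 11 + 15 − 4 = 22
  between P2 and P3: 15 + 32 − 37 = 10
  between P3 and P1: 32 + 21 − 25 = 28
  between P1 and Hub: 21 + 11 − 18 = 14
Cheapest insertion is between P2 and P3, adding 10.
New total = 84 + 10 = 94.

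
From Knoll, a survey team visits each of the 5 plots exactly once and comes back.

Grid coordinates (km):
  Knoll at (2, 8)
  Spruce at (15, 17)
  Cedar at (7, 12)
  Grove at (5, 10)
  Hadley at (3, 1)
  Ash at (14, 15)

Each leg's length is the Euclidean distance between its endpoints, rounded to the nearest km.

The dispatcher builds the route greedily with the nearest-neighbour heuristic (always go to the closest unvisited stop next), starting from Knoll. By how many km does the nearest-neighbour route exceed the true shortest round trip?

Knoll: Grove=4, Cedar=6, Hadley=7, Ash=14, Spruce=16 ⇒ Grove
Grove: Cedar=3, Hadley=9, Ash=10, Spruce=12 ⇒ Cedar
Cedar: Ash=8, Spruce=9, Hadley=12 ⇒ Ash
Ash: Spruce=2, Hadley=18 ⇒ Spruce
Spruce: Hadley=20 ⇒ Hadley
NN route Knoll → Grove → Cedar → Ash → Spruce → Hadley → Knoll costs 44.
Optimal: Knoll → Cedar → Spruce → Ash → Grove → Hadley → Knoll costs 43 (by enumerating all 60 distinct tours).
Excess = 44 − 43 = 1.

The nearest-neighbour route is 1 km longer than optimal.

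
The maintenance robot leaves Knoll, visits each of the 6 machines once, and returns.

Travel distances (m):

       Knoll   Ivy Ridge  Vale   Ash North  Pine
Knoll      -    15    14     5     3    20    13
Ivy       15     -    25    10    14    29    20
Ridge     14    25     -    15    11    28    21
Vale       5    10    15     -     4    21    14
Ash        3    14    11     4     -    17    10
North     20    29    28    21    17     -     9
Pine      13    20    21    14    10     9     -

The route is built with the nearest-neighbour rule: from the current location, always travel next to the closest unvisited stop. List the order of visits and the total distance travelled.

At Knoll the remaining stops are Ash 3, Vale 5, Pine 13, Ridge 14, Ivy 15, North 20; go to Ash.
At Ash the remaining stops are Vale 4, Pine 10, Ridge 11, Ivy 14, North 17; go to Vale.
At Vale the remaining stops are Ivy 10, Pine 14, Ridge 15, North 21; go to Ivy.
At Ivy the remaining stops are Pine 20, Ridge 25, North 29; go to Pine.
At Pine the remaining stops are North 9, Ridge 21; go to North.
At North the remaining stops are Ridge 28; go to Ridge.
Return Ridge→Knoll: 14.
Total = 3 + 4 + 10 + 20 + 9 + 28 + 14 = 88.

88 m along Knoll → Ash → Vale → Ivy → Pine → North → Ridge → Knoll.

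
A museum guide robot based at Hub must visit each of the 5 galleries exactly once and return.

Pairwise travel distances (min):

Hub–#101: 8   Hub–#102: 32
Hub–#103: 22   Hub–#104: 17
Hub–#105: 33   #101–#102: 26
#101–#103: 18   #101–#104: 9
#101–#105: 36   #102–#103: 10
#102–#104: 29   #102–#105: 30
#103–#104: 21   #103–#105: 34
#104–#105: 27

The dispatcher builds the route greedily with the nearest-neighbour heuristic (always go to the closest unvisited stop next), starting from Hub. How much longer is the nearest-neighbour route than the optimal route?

From Hub: #101=8, #104=17, #103=22, #102=32, #105=33 → choose #101 (8).
From #101: #104=9, #103=18, #102=26, #105=36 → choose #104 (9).
From #104: #103=21, #105=27, #102=29 → choose #103 (21).
From #103: #102=10, #105=34 → choose #102 (10).
From #102: #105=30 → choose #105 (30).
NN route Hub → #101 → #104 → #103 → #102 → #105 → Hub costs 111.
Optimal: Hub → #101 → #104 → #105 → #102 → #103 → Hub costs 106 (by enumerating all 60 distinct tours).
Excess = 111 − 106 = 5.

The nearest-neighbour route is 5 min longer than optimal.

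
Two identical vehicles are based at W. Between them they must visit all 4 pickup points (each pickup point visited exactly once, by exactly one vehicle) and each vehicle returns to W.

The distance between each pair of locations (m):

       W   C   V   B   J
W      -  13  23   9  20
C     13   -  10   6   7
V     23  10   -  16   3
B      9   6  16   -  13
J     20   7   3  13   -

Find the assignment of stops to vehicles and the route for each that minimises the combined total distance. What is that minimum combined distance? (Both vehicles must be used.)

There are 2^3 − 1 = 7 ways to divide the 4 stops into two non-empty groups. For each, the best each vehicle can do is its own shortest tour through its group:
  {C} + {V, B, J}: 26 + 48 = 74
  {V} + {C, B, J}: 46 + 42 = 88
  {C, V} + {B, J}: 46 + 42 = 88
  {B} + {C, V, J}: 18 + 46 = 64
  {C, B} + {V, J}: 28 + 46 = 74
  {V, B} + {C, J}: 48 + 40 = 88
  … (7 splits in total)
Best: vehicle 1 W → B → W = 18; vehicle 2 W → C → V → J → W = 46; combined 64.

Minimum combined distance: 64 m.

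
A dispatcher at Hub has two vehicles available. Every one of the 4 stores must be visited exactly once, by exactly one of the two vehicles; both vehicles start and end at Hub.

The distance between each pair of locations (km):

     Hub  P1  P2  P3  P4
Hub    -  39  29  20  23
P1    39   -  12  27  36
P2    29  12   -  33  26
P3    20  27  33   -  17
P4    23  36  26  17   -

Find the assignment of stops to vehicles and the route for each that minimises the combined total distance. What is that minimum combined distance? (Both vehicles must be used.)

Minimum combined distance: 134 km.

Try each way of splitting the stops between the two vehicles (each non-empty) and, for each split, find the best tour for each vehicle:
  {P1} + {P2, P3, P4}: 78 + 92 = 170
  {P2} + {P1, P3, P4}: 58 + 106 = 164
  {P1, P2} + {P3, P4}: 80 + 60 = 140
  {P3} + {P1, P2, P4}: 40 + 100 = 140
  {P1, P3} + {P2, P4}: 86 + 78 = 164
  {P2, P3} + {P1, P4}: 82 + 98 = 180
  … (7 splits in total)
  {P1, P2, P3} + {P4}: 88 + 46 = 134  ← best
Best: vehicle 1 Hub → P2 → P1 → P3 → Hub = 88; vehicle 2 Hub → P4 → Hub = 46; combined 134.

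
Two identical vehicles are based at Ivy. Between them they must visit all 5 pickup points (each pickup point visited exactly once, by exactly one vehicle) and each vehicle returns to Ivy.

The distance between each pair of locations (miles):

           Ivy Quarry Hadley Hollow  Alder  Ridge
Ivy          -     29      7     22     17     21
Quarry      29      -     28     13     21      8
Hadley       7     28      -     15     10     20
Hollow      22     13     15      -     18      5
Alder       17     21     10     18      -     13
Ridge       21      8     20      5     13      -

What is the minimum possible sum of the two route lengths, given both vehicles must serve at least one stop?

Try each way of splitting the stops between the two vehicles (each non-empty) and, for each split, find the best tour for each vehicle:
  {Quarry} + {Hadley, Hollow, Alder, Ridge}: 58 + 57 = 115
  {Hadley} + {Quarry, Hollow, Alder, Ridge}: 14 + 73 = 87
  {Quarry, Hadley} + {Hollow, Alder, Ridge}: 64 + 57 = 121
  {Hollow} + {Quarry, Hadley, Alder, Ridge}: 44 + 67 = 111
  {Quarry, Hollow} + {Hadley, Alder, Ridge}: 64 + 51 = 115
  {Hadley, Hollow} + {Quarry, Alder, Ridge}: 44 + 67 = 111
  … (15 splits in total)
Best: vehicle 1 Ivy → Hadley → Ivy = 14; vehicle 2 Ivy → Hollow → Quarry → Ridge → Alder → Ivy = 73; combined 87.

87 miles — the smallest possible combined total.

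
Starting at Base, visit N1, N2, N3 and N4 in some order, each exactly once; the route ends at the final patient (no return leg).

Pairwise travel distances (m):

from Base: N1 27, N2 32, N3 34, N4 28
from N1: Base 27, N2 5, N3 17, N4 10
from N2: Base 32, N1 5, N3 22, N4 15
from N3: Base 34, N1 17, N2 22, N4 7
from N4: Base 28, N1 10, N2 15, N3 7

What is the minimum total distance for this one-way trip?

There are 4! = 24 possible orderings.
Base - N1 - N2 - N3 - N4: 27+5+22+7 = 61
Base - N1 - N2 - N4 - N3: 27+5+15+7 = 54
Base - N1 - N3 - N2 - N4: 27+17+22+15 = 81
Base - N1 - N3 - N4 - N2: 27+17+7+15 = 66
Base - N1 - N4 - N2 - N3: 27+10+15+22 = 74
Base - N1 - N4 - N3 - N2: 27+10+7+22 = 66
Base - N2 - N1 - N3 - N4: 32+5+17+7 = 61
Base - N2 - N1 - N4 - N3: 32+5+10+7 = 54
Base - N2 - N3 - N1 - N4: 32+22+17+10 = 81
Base - N2 - N3 - N4 - N1: 32+22+7+10 = 71
Base - N2 - N4 - N1 - N3: 32+15+10+17 = 74
Base - N2 - N4 - N3 - N1: 32+15+7+17 = 71
Base - N3 - N1 - N2 - N4: 34+17+5+15 = 71
Base - N3 - N1 - N4 - N2: 34+17+10+15 = 76
… (10 more)
The minimum is 54.
One shortest path: Base → N1 → N2 → N4 → N3.

Minimum one-way distance = 54 m.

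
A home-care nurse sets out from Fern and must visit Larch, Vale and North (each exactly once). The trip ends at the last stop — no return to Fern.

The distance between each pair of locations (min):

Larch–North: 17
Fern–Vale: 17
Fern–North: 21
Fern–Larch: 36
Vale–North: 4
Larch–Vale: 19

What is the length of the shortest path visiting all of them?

There are 3! = 6 possible orderings.
Fern→Larch→Vale→North: 36+19+4 = 59
Fern→Larch→North→Vale: 36+17+4 = 57
Fern→Vale→Larch→North: 17+19+17 = 53
Fern→Vale→North→Larch: 17+4+17 = 38
Fern→North→Larch→Vale: 21+17+19 = 57
Fern→North→Vale→Larch: 21+4+19 = 44
The minimum is 38.
One shortest path: Fern → Vale → North → Larch.

38 min — the minimum one-way total.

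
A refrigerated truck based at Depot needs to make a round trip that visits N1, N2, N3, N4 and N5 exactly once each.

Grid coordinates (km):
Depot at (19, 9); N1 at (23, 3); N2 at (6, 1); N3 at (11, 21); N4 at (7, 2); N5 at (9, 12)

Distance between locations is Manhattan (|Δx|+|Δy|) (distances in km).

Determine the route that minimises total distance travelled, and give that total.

With 5 stops there are 5!/2 = 60 distinct round trips (a route and its reverse cost the same).
Depot→N1→N2→N3→N4→N5→Depot: 10+19+25+23+12+13 = 102
Depot→N1→N2→N3→N5→N4→Depot: 10+19+25+11+12+19 = 96
Depot→N1→N2→N4→N3→N5→Depot: 10+19+2+23+11+13 = 78
Depot→N1→N2→N4→N5→N3→Depot: 10+19+2+12+11+20 = 74
Depot→N1→N2→N5→N3→N4→Depot: 10+19+14+11+23+19 = 96
Depot→N1→N2→N5→N4→N3→Depot: 10+19+14+12+23+20 = 98
Depot→N1→N3→N2→N4→N5→Depot: 10+30+25+2+12+13 = 92
Depot→N1→N3→N2→N5→N4→Depot: 10+30+25+14+12+19 = 110
Depot→N1→N3→N4→N2→N5→Depot: 10+30+23+2+14+13 = 92
Depot→N1→N3→N4→N5→N2→Depot: 10+30+23+12+14+21 = 110
Depot→N1→N3→N5→N2→N4→Depot: 10+30+11+14+2+19 = 86
Depot→N1→N3→N5→N4→N2→Depot: 10+30+11+12+2+21 = 86
Depot→N1→N4→N2→N3→N5→Depot: 10+17+2+25+11+13 = 78
Depot→N1→N4→N2→N5→N3→Depot: 10+17+2+14+11+20 = 74
… (46 more)
The minimum is 74.
One optimal route: Depot → N1 → N2 → N4 → N5 → N3 → Depot (or its reverse).

Minimum total distance: 74 km.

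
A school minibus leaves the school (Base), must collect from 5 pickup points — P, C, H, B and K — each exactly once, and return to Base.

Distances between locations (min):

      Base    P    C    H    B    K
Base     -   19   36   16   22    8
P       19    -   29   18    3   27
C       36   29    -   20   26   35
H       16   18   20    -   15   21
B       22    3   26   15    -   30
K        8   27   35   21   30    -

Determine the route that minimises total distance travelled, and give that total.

With 5 stops there are 5!/2 = 60 distinct round trips (a route and its reverse cost the same).
Base - P - C - H - B - K - Base: 19+29+20+15+30+8 = 121
Base - P - C - H - K - B - Base: 19+29+20+21+30+22 = 141
Base - P - C - B - H - K - Base: 19+29+26+15+21+8 = 118
Base - P - C - B - K - H - Base: 19+29+26+30+21+16 = 141
Base - P - C - K - H - B - Base: 19+29+35+21+15+22 = 141
Base - P - C - K - B - H - Base: 19+29+35+30+15+16 = 144
Base - P - H - C - B - K - Base: 19+18+20+26+30+8 = 121
Base - P - H - C - K - B - Base: 19+18+20+35+30+22 = 144
Base - P - H - B - C - K - Base: 19+18+15+26+35+8 = 121
Base - P - H - B - K - C - Base: 19+18+15+30+35+36 = 153
Base - P - H - K - C - B - Base: 19+18+21+35+26+22 = 141
Base - P - H - K - B - C - Base: 19+18+21+30+26+36 = 150
Base - P - B - C - H - K - Base: 19+3+26+20+21+8 = 97
Base - P - B - C - K - H - Base: 19+3+26+35+21+16 = 120
… (46 more)
The minimum is 97.
One optimal route: Base → P → B → C → H → K → Base (or its reverse).

Minimum total distance: 97 min.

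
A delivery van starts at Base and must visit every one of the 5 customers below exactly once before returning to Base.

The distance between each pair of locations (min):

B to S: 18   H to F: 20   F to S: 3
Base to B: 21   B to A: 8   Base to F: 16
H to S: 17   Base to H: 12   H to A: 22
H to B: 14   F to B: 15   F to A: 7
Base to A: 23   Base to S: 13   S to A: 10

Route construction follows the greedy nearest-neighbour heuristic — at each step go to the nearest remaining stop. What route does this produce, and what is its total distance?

At Base the remaining stops are H 12, S 13, F 16, B 21, A 23; go to H.
At H the remaining stops are B 14, S 17, F 20, A 22; go to B.
At B the remaining stops are A 8, F 15, S 18; go to A.
At A the remaining stops are F 7, S 10; go to F.
At F the remaining stops are S 3; go to S.
Return S→Base: 13.
Total = 12 + 14 + 8 + 7 + 3 + 13 = 57.

57 min along Base → H → B → A → F → S → Base.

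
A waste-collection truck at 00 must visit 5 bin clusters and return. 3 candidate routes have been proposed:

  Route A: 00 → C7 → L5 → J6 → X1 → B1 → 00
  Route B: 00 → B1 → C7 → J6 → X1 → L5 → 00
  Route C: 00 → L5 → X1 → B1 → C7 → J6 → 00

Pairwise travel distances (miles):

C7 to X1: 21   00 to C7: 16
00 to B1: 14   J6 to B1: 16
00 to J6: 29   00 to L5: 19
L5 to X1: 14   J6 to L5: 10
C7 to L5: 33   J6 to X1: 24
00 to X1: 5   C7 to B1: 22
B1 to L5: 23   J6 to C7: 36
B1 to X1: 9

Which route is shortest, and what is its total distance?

Shortest is Route A, total 106 miles.

Route A: 16 + 33 + 10 + 24 + 9 + 14 = 106
Route B: 14 + 22 + 36 + 24 + 14 + 19 = 129
Route C: 19 + 14 + 9 + 22 + 36 + 29 = 129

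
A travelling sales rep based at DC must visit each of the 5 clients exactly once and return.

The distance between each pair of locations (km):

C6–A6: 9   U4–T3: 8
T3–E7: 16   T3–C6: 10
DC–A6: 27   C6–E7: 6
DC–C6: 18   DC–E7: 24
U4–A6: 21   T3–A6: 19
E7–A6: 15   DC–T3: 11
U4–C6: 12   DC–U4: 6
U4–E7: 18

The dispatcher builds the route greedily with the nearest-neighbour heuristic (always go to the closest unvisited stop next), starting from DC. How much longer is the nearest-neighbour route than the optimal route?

3 km longer than the optimal tour.

From DC: U4=6, T3=11, C6=18, E7=24, A6=27 → choose U4 (6).
From U4: T3=8, C6=12, E7=18, A6=21 → choose T3 (8).
From T3: C6=10, E7=16, A6=19 → choose C6 (10).
From C6: E7=6, A6=9 → choose E7 (6).
From E7: A6=15 → choose A6 (15).
NN route DC → U4 → T3 → C6 → E7 → A6 → DC costs 72.
Optimal: DC → U4 → C6 → E7 → A6 → T3 → DC costs 69 (by enumerating all 60 distinct tours).
Excess = 72 − 69 = 3.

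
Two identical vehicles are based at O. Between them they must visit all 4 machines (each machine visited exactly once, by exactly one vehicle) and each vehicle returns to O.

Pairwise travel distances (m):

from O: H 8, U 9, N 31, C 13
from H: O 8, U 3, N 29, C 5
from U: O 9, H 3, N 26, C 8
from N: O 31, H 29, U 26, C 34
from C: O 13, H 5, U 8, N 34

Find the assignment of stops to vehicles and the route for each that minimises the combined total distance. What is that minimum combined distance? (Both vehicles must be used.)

92 m — the smallest possible combined total.

Check every non-empty split of the stops between the two vehicles; for each half take its own optimal tour:
  {H} + {U, N, C}: 16 + 78 = 94
  {U} + {H, N, C}: 18 + 78 = 96
  {H, U} + {N, C}: 20 + 78 = 98
  {N} + {H, U, C}: 62 + 30 = 92
  {H, N} + {U, C}: 68 + 30 = 98
  {U, N} + {H, C}: 66 + 26 = 92
  … (7 splits in total)
Best: vehicle 1 O → N → O = 62; vehicle 2 O → H → C → U → O = 30; combined 92.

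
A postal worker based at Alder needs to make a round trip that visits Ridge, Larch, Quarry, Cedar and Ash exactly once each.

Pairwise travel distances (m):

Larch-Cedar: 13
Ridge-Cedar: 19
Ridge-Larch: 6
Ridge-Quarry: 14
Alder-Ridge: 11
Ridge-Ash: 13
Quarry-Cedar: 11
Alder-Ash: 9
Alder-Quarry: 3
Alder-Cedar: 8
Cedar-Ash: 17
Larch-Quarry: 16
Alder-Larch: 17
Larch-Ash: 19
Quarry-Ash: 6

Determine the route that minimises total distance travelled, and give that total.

Minimum total distance: 49 m.

Alder - Ridge - Larch - Quarry - Cedar - Ash - Alder: 11+6+16+11+17+9 = 70
Alder - Ridge - Larch - Quarry - Ash - Cedar - Alder: 11+6+16+6+17+8 = 64
Alder - Ridge - Larch - Cedar - Quarry - Ash - Alder: 11+6+13+11+6+9 = 56
Alder - Ridge - Larch - Cedar - Ash - Quarry - Alder: 11+6+13+17+6+3 = 56
Alder - Ridge - Larch - Ash - Quarry - Cedar - Alder: 11+6+19+6+11+8 = 61
Alder - Ridge - Larch - Ash - Cedar - Quarry - Alder: 11+6+19+17+11+3 = 67
Alder - Ridge - Quarry - Larch - Cedar - Ash - Alder: 11+14+16+13+17+9 = 80
Alder - Ridge - Quarry - Larch - Ash - Cedar - Alder: 11+14+16+19+17+8 = 85
Alder - Ridge - Quarry - Cedar - Larch - Ash - Alder: 11+14+11+13+19+9 = 77
Alder - Ridge - Quarry - Cedar - Ash - Larch - Alder: 11+14+11+17+19+17 = 89
Alder - Ridge - Quarry - Ash - Larch - Cedar - Alder: 11+14+6+19+13+8 = 71
Alder - Ridge - Quarry - Ash - Cedar - Larch - Alder: 11+14+6+17+13+17 = 78
Alder - Ridge - Cedar - Larch - Quarry - Ash - Alder: 11+19+13+16+6+9 = 74
Alder - Ridge - Cedar - Larch - Ash - Quarry - Alder: 11+19+13+19+6+3 = 71
… (46 more)
Alder - Quarry - Ash - Ridge - Larch - Cedar - Alder: 3+6+13+6+13+8 = 49  ← best
The minimum is 49.
One optimal route: Alder → Quarry → Ash → Ridge → Larch → Cedar → Alder (or its reverse).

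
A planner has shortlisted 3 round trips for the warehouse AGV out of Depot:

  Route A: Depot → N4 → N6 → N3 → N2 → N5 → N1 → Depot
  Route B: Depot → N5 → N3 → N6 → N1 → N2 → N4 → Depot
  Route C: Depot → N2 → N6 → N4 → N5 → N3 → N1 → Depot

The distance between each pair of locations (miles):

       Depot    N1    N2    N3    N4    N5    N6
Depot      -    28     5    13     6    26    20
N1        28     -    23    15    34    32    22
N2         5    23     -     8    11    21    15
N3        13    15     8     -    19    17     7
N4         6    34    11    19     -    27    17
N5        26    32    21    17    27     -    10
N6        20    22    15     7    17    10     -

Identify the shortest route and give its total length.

Route A: 6 + 17 + 7 + 8 + 21 + 32 + 28 = 119
Route B: 26 + 17 + 7 + 22 + 23 + 11 + 6 = 112
Route C: 5 + 15 + 17 + 27 + 17 + 15 + 28 = 124

Shortest is Route B, total 112 miles.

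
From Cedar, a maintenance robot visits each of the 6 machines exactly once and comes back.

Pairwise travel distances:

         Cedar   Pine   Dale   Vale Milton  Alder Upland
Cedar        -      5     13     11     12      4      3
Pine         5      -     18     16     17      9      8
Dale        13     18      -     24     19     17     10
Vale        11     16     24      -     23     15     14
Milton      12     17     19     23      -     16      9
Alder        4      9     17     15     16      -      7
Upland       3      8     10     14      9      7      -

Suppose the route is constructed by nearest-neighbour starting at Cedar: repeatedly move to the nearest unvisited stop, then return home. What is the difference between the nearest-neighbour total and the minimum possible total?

The nearest-neighbour route is 6 longer than optimal.

From Cedar: Upland=3, Alder=4, Pine=5, Vale=11, Milton=12, Dale=13 → choose Upland (3).
From Upland: Alder=7, Pine=8, Milton=9, Dale=10, Vale=14 → choose Alder (7).
From Alder: Pine=9, Vale=15, Milton=16, Dale=17 → choose Pine (9).
From Pine: Vale=16, Milton=17, Dale=18 → choose Vale (16).
From Vale: Milton=23, Dale=24 → choose Milton (23).
From Milton: Dale=19 → choose Dale (19).
NN route Cedar → Upland → Alder → Pine → Vale → Milton → Dale → Cedar costs 90.
Optimal: Cedar → Pine → Dale → Milton → Upland → Vale → Alder → Cedar costs 84 (by enumerating all 360 distinct tours).
Excess = 90 − 84 = 6.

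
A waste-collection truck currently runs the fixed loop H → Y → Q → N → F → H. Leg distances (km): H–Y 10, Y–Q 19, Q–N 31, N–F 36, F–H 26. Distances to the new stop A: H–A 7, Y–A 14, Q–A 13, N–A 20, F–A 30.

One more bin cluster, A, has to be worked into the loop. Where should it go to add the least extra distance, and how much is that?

Insertion cost between consecutive stops i–j is d(i,A) + d(A,j) − d(i,j):
  between H and Y: 7 + 14 − 10 = 11
  between Y and Q: 14 + 13 − 19 = 8
  between Q and N: 13 + 20 − 31 = 2
  between N and F: 20 + 30 − 36 = 14
  between F and H: 30 + 7 − 26 = 11
Cheapest insertion is between Q and N, adding 2.
New total = 122 + 2 = 124.

+2 km — insert A between Q and N.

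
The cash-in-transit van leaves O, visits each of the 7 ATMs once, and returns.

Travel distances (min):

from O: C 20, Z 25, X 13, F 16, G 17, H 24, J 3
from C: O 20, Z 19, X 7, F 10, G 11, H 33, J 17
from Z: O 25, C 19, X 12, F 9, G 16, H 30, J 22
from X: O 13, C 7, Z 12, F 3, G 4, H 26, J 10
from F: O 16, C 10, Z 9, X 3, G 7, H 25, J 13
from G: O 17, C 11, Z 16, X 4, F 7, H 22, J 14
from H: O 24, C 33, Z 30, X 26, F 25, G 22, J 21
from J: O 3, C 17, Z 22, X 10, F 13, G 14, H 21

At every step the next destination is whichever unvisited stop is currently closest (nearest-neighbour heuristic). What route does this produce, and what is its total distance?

At O the remaining stops are J 3, X 13, F 16, G 17, C 20, H 24, Z 25; go to J.
At J the remaining stops are X 10, F 13, G 14, C 17, H 21, Z 22; go to X.
At X the remaining stops are F 3, G 4, C 7, Z 12, H 26; go to F.
At F the remaining stops are G 7, Z 9, C 10, H 25; go to G.
At G the remaining stops are C 11, Z 16, H 22; go to C.
At C the remaining stops are Z 19, H 33; go to Z.
At Z the remaining stops are H 30; go to H.
Return H→O: 24.
Total = 3 + 10 + 3 + 7 + 11 + 19 + 30 + 24 = 107.

Total distance 107 min via the nearest-neighbour route O → J → X → F → G → C → Z → H → O.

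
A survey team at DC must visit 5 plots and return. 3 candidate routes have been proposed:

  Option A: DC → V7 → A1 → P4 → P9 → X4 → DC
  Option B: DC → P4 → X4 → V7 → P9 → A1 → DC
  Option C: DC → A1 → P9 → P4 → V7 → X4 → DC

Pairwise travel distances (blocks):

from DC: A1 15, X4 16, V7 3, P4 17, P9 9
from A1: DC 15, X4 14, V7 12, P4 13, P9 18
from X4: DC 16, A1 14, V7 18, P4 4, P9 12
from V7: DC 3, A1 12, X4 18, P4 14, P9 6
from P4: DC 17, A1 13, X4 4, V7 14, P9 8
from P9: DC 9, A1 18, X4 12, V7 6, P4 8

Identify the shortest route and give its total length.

Option A: 3 + 12 + 13 + 8 + 12 + 16 = 64
Option B: 17 + 4 + 18 + 6 + 18 + 15 = 78
Option C: 15 + 18 + 8 + 14 + 18 + 16 = 89

Shortest is Option A, total 64 blocks.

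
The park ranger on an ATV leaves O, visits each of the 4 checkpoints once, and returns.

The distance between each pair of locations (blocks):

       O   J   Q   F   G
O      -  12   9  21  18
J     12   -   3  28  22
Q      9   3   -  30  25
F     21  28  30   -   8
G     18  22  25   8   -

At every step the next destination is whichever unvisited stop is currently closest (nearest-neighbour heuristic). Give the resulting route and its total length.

Total distance 63 blocks via the nearest-neighbour route O → Q → J → G → F → O.

At O the remaining stops are Q 9, J 12, G 18, F 21; go to Q.
At Q the remaining stops are J 3, G 25, F 30; go to J.
At J the remaining stops are G 22, F 28; go to G.
At G the remaining stops are F 8; go to F.
Return F→O: 21.
Total = 9 + 3 + 22 + 8 + 21 = 63.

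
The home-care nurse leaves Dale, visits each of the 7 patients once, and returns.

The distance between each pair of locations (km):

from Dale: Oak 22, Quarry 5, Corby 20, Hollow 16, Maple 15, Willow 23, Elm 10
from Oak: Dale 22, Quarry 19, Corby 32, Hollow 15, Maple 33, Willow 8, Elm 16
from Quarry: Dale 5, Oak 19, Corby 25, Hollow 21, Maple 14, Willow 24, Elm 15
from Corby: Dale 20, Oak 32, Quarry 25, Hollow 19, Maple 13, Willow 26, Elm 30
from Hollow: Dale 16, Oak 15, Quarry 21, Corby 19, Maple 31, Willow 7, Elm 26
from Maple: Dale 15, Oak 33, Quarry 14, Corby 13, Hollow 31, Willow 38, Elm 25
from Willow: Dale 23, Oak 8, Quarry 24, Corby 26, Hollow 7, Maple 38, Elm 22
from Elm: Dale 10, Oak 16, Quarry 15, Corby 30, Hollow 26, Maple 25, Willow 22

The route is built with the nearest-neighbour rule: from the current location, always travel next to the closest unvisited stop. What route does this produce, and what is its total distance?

Nearest-neighbour total = 92 km; route Dale → Quarry → Maple → Corby → Hollow → Willow → Oak → Elm → Dale.

From Dale: distances to unvisited — Quarry=5, Elm=10, Maple=15, Hollow=16, Corby=20, Oak=22, Willow=23. Nearest is Quarry (5).
From Quarry: distances to unvisited — Maple=14, Elm=15, Oak=19, Hollow=21, Willow=24, Corby=25. Nearest is Maple (14).
From Maple: distances to unvisited — Corby=13, Elm=25, Hollow=31, Oak=33, Willow=38. Nearest is Corby (13).
From Corby: distances to unvisited — Hollow=19, Willow=26, Elm=30, Oak=32. Nearest is Hollow (19).
From Hollow: distances to unvisited — Willow=7, Oak=15, Elm=26. Nearest is Willow (7).
From Willow: distances to unvisited — Oak=8, Elm=22. Nearest is Oak (8).
From Oak: distances to unvisited — Elm=16. Nearest is Elm (16).
Return Elm→Dale: 10.
Total = 5 + 14 + 13 + 19 + 7 + 8 + 16 + 10 = 92.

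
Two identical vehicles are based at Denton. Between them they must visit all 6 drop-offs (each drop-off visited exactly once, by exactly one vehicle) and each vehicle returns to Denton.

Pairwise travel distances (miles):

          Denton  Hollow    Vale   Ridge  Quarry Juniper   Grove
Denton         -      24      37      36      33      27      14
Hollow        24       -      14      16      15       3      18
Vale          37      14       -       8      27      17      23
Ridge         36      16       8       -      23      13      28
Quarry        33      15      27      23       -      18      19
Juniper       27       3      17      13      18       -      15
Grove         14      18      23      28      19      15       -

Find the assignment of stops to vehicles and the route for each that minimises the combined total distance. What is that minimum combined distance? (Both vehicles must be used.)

There are 2^5 − 1 = 31 ways to divide the 6 stops into two non-empty groups. For each, the best each vehicle can do is its own shortest tour through its group:
  {Hollow} + {Vale, Ridge, Quarry, Juniper, Grove}: 48 + 108 = 156
  {Vale} + {Hollow, Ridge, Quarry, Juniper, Grove}: 74 + 96 = 170
  {Hollow, Vale} + {Ridge, Quarry, Juniper, Grove}: 75 + 96 = 171
  {Ridge} + {Hollow, Vale, Quarry, Juniper, Grove}: 72 + 104 = 176
  {Hollow, Ridge} + {Vale, Quarry, Juniper, Grove}: 76 + 104 = 180
  {Vale, Ridge} + {Hollow, Quarry, Juniper, Grove}: 81 + 78 = 159
  … (31 splits in total)
  {Hollow, Vale, Ridge, Quarry, Juniper} + {Grove}: 108 + 28 = 136  ← best
Best: vehicle 1 Denton → Hollow → Juniper → Vale → Ridge → Quarry → Denton = 108; vehicle 2 Denton → Grove → Denton = 28; combined 136.

Minimum combined distance: 136 miles.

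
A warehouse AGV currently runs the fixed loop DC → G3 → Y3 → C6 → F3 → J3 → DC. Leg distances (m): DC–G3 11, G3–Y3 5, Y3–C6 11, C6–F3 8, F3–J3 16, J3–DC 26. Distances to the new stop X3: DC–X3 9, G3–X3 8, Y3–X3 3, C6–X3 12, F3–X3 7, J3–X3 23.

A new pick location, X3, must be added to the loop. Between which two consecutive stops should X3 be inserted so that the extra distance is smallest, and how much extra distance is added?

Minimum extra distance: 4 m, inserting X3 between Y3 and C6.

Insertion cost between consecutive stops i–j is d(i,X3) + d(X3,j) − d(i,j):
  between DC and G3: 9 + 8 − 11 = 6
  between G3 and Y3: 8 + 3 − 5 = 6
  between Y3 and C6: 3 + 12 − 11 = 4
  between C6 and F3: 12 + 7 − 8 = 11
  between F3 and J3: 7 + 23 − 16 = 14
  between J3 and DC: 23 + 9 − 26 = 6
Cheapest insertion is between Y3 and C6, adding 4.
New total = 77 + 4 = 81.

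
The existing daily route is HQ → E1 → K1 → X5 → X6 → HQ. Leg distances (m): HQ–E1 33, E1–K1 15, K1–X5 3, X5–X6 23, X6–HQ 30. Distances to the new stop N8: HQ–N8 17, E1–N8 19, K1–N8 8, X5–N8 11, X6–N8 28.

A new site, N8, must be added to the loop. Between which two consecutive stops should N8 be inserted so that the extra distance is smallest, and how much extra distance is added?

+3 m — insert N8 between HQ and E1.

Insertion cost between consecutive stops i–j is d(i,N8) + d(N8,j) − d(i,j):
  between HQ and E1: 17 + 19 − 33 = 3
  between E1 and K1: 19 + 8 − 15 = 12
  between K1 and X5: 8 + 11 − 3 = 16
  between X5 and X6: 11 + 28 − 23 = 16
  between X6 and HQ: 28 + 17 − 30 = 15
Cheapest insertion is between HQ and E1, adding 3.
New total = 104 + 3 = 107.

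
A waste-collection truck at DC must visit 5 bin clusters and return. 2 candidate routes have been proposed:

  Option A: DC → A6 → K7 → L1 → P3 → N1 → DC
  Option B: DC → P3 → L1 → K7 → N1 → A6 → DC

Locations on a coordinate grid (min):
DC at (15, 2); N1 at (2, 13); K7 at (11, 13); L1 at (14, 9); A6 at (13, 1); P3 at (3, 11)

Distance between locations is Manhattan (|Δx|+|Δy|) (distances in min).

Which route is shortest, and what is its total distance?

Option A: 3 + 14 + 7 + 13 + 3 + 24 = 64
Option B: 21 + 13 + 7 + 9 + 23 + 3 = 76

Shortest is Option A, total 64 min.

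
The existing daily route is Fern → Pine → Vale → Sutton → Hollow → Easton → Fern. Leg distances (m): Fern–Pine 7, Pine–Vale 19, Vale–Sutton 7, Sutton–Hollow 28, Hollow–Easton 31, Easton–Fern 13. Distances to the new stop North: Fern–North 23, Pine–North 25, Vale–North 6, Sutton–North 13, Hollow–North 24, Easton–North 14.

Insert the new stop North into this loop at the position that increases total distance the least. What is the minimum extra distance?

Insertion cost between consecutive stops i–j is d(i,North) + d(North,j) − d(i,j):
  between Fern and Pine: 23 + 25 − 7 = 41
  between Pine and Vale: 25 + 6 − 19 = 12
  between Vale and Sutton: 6 + 13 − 7 = 12
  between Sutton and Hollow: 13 + 24 − 28 = 9
  between Hollow and Easton: 24 + 14 − 31 = 7
  between Easton and Fern: 14 + 23 − 13 = 24
Cheapest insertion is between Hollow and Easton, adding 7.
New total = 105 + 7 = 112.

+7 m — insert North between Hollow and Easton.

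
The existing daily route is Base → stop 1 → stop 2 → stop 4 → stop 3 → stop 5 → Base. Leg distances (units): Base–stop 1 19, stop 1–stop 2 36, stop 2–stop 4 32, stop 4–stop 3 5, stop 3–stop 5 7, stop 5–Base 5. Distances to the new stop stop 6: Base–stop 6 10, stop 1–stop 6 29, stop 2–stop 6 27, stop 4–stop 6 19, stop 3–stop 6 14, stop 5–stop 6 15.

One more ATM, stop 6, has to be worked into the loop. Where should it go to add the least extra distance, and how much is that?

+14 — insert stop 6 between stop 2 and stop 4.

Insertion cost between consecutive stops i–j is d(i,stop 6) + d(stop 6,j) − d(i,j):
  between Base and stop 1: 10 + 29 − 19 = 20
  between stop 1 and stop 2: 29 + 27 − 36 = 20
  between stop 2 and stop 4: 27 + 19 − 32 = 14
  between stop 4 and stop 3: 19 + 14 − 5 = 28
  between stop 3 and stop 5: 14 + 15 − 7 = 22
  between stop 5 and Base: 15 + 10 − 5 = 20
Cheapest insertion is between stop 2 and stop 4, adding 14.
New total = 104 + 14 = 118.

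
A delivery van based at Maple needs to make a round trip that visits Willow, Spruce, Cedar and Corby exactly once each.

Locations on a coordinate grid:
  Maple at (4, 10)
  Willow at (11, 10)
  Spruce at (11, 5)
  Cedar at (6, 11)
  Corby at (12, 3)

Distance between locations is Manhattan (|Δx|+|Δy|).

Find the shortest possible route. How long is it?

32 — the shortest possible round trip.

There are 12 distinct closed tours to check (reversals are equivalent).
Maple → Willow → Spruce → Cedar → Corby → Maple: 7+5+11+14+15 = 52
Maple → Willow → Spruce → Corby → Cedar → Maple: 7+5+3+14+3 = 32
Maple → Willow → Cedar → Spruce → Corby → Maple: 7+6+11+3+15 = 42
Maple → Willow → Cedar → Corby → Spruce → Maple: 7+6+14+3+12 = 42
Maple → Willow → Corby → Spruce → Cedar → Maple: 7+8+3+11+3 = 32
Maple → Willow → Corby → Cedar → Spruce → Maple: 7+8+14+11+12 = 52
Maple → Spruce → Willow → Cedar → Corby → Maple: 12+5+6+14+15 = 52
Maple → Spruce → Willow → Corby → Cedar → Maple: 12+5+8+14+3 = 42
Maple → Spruce → Cedar → Willow → Corby → Maple: 12+11+6+8+15 = 52
Maple → Spruce → Corby → Willow → Cedar → Maple: 12+3+8+6+3 = 32
Maple → Cedar → Willow → Spruce → Corby → Maple: 3+6+5+3+15 = 32
Maple → Cedar → Spruce → Willow → Corby → Maple: 3+11+5+8+15 = 42
The minimum is 32.
One optimal route: Maple → Willow → Spruce → Corby → Cedar → Maple (or its reverse).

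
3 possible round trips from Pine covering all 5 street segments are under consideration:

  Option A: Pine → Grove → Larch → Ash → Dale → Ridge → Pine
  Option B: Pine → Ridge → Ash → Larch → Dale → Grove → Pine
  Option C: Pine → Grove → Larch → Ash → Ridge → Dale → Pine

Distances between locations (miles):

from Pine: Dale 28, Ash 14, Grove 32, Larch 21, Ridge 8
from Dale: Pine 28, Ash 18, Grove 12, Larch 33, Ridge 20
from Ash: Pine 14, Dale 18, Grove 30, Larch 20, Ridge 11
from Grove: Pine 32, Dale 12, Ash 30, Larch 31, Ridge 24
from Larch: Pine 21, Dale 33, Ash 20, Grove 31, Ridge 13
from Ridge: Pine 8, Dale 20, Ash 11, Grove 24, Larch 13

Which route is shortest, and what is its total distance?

Option A: 32 + 31 + 20 + 18 + 20 + 8 = 129
Option B: 8 + 11 + 20 + 33 + 12 + 32 = 116
Option C: 32 + 31 + 20 + 11 + 20 + 28 = 142

116 miles — Option B is the shortest.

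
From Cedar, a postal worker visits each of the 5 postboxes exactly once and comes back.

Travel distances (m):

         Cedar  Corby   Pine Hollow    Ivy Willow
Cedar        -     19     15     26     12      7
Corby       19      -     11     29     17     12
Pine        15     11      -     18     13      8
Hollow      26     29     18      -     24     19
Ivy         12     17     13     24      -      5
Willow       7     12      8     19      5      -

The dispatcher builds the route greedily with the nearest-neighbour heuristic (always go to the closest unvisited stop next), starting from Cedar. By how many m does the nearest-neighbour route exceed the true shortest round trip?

Cedar: Willow=7, Ivy=12, Pine=15, Corby=19, Hollow=26 ⇒ Willow
Willow: Ivy=5, Pine=8, Corby=12, Hollow=19 ⇒ Ivy
Ivy: Pine=13, Corby=17, Hollow=24 ⇒ Pine
Pine: Corby=11, Hollow=18 ⇒ Corby
Corby: Hollow=29 ⇒ Hollow
NN route Cedar → Willow → Ivy → Pine → Corby → Hollow → Cedar costs 91.
Optimal: Cedar → Corby → Pine → Hollow → Ivy → Willow → Cedar costs 84 (by enumerating all 60 distinct tours).
Excess = 91 − 84 = 7.

The nearest-neighbour route is 7 m longer than optimal.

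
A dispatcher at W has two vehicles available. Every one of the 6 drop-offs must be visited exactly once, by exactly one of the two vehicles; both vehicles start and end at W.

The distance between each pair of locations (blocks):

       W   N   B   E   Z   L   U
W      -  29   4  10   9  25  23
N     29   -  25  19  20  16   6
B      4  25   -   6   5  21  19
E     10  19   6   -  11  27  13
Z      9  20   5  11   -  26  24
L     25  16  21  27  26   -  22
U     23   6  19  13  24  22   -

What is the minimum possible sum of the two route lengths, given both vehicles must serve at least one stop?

Minimum combined distance: 88 blocks.

Check every non-empty split of the stops between the two vehicles; for each half take its own optimal tour:
  {N} + {B, E, Z, L, U}: 58 + 80 = 138
  {B} + {N, E, Z, L, U}: 8 + 80 = 88
  {N, B} + {E, Z, L, U}: 58 + 80 = 138
  {E} + {N, B, Z, L, U}: 20 + 80 = 100
  {N, E} + {B, Z, L, U}: 58 + 80 = 138
  {B, E} + {N, Z, L, U}: 20 + 80 = 100
  … (31 splits in total)
Best: vehicle 1 W → B → W = 8; vehicle 2 W → E → U → N → L → Z → W = 80; combined 88.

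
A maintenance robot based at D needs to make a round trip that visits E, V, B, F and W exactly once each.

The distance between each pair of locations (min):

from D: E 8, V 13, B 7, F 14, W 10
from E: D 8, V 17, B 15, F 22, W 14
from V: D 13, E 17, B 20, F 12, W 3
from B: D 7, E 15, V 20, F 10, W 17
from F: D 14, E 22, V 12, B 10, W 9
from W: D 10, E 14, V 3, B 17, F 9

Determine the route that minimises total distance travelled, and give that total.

Minimum total distance: 54 min.

There are 60 distinct closed tours to check (reversals are equivalent).
D→E→V→B→F→W→D: 8+17+20+10+9+10 = 74
D→E→V→B→W→F→D: 8+17+20+17+9+14 = 85
D→E→V→F→B→W→D: 8+17+12+10+17+10 = 74
D→E→V→F→W→B→D: 8+17+12+9+17+7 = 70
D→E→V→W→B→F→D: 8+17+3+17+10+14 = 69
D→E→V→W→F→B→D: 8+17+3+9+10+7 = 54
D→E→B→V→F→W→D: 8+15+20+12+9+10 = 74
D→E→B→V→W→F→D: 8+15+20+3+9+14 = 69
D→E→B→F→V→W→D: 8+15+10+12+3+10 = 58
D→E→B→F→W→V→D: 8+15+10+9+3+13 = 58
D→E→B→W→V→F→D: 8+15+17+3+12+14 = 69
D→E→B→W→F→V→D: 8+15+17+9+12+13 = 74
D→E→F→V→B→W→D: 8+22+12+20+17+10 = 89
D→E→F→V→W→B→D: 8+22+12+3+17+7 = 69
… (46 more)
The minimum is 54.
One optimal route: D → E → V → W → F → B → D (or its reverse).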